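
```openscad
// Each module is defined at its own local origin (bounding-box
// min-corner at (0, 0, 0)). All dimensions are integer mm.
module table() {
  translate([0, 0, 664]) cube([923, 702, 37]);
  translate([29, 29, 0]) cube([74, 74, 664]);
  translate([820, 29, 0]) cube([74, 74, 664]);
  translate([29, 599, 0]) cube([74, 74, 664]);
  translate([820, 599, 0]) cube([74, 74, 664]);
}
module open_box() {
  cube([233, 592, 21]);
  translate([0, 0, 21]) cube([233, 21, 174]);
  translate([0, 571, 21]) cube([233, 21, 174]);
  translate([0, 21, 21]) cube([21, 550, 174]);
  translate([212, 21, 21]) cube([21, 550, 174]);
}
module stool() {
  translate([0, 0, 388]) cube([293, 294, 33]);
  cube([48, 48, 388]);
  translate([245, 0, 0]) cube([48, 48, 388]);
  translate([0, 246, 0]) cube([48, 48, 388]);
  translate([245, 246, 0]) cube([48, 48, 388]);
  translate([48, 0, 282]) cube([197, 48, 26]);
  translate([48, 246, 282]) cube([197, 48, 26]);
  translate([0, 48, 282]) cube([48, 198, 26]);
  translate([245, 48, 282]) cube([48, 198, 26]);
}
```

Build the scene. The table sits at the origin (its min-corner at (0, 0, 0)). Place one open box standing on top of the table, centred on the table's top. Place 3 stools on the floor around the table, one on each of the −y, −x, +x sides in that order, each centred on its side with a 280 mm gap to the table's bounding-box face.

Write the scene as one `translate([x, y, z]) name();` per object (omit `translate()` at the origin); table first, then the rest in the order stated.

table();
translate([345, 55, 701]) open_box();
translate([315, -574, 0]) stool();
translate([-573, 204, 0]) stool();
translate([1203, 204, 0]) stool();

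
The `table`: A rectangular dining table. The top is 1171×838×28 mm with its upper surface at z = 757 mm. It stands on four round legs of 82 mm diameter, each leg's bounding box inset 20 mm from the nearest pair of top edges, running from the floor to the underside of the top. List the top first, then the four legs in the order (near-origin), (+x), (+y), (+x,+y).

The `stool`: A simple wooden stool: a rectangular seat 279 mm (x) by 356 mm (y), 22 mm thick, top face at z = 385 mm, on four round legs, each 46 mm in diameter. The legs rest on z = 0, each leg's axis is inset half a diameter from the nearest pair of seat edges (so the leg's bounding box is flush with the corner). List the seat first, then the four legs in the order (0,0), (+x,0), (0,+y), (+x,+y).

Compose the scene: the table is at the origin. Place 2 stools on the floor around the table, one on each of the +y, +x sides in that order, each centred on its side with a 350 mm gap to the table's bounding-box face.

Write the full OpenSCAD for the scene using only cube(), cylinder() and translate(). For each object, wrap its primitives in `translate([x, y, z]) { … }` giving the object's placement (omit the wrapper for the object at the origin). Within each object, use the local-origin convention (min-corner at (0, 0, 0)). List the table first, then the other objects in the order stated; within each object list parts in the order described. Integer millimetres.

translate([0, 0, 729]) cube([1171, 838, 28]);
translate([61, 61, 0]) cylinder(h = 729, r = 41);
translate([1110, 61, 0]) cylinder(h = 729, r = 41);
translate([61, 777, 0]) cylinder(h = 729, r = 41);
translate([1110, 777, 0]) cylinder(h = 729, r = 41);
translate([446, 1188, 0]) {
  translate([0, 0, 363]) cube([279, 356, 22]);
  translate([23, 23, 0]) cylinder(h = 363, r = 23);
  translate([256, 23, 0]) cylinder(h = 363, r = 23);
  translate([23, 333, 0]) cylinder(h = 363, r = 23);
  translate([256, 333, 0]) cylinder(h = 363, r = 23);
}
translate([1521, 241, 0]) {
  translate([0, 0, 363]) cube([279, 356, 22]);
  translate([23, 23, 0]) cylinder(h = 363, r = 23);
  translate([256, 23, 0]) cylinder(h = 363, r = 23);
  translate([23, 333, 0]) cylinder(h = 363, r = 23);
  translate([256, 333, 0]) cylinder(h = 363, r = 23);
}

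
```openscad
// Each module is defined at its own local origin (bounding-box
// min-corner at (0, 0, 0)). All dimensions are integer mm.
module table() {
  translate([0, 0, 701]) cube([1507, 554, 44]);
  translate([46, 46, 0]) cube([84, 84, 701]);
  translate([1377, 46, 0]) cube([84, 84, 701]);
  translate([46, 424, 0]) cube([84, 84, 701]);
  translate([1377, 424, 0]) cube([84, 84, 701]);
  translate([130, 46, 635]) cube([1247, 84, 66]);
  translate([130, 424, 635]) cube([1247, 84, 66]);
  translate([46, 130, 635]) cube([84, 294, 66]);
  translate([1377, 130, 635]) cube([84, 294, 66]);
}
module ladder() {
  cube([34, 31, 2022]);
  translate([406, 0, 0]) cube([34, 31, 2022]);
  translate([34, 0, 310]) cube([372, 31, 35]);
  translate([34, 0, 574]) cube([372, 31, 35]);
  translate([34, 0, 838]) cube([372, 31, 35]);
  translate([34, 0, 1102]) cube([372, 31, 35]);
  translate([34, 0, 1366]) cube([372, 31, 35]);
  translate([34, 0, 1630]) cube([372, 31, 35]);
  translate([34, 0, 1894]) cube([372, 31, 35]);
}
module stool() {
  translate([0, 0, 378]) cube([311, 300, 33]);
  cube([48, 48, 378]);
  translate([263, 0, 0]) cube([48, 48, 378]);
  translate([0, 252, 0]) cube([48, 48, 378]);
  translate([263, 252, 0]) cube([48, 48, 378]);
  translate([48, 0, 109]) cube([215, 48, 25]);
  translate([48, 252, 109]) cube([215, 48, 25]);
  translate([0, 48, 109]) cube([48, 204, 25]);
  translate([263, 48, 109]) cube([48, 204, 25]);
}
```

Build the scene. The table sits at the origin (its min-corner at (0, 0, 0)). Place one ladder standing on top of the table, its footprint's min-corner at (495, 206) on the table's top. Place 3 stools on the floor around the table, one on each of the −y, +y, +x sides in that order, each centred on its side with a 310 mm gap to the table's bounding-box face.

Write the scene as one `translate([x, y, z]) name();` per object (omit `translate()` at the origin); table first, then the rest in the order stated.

table();
translate([495, 206, 745]) ladder();
translate([598, -610, 0]) stool();
translate([598, 864, 0]) stool();
translate([1817, 127, 0]) stool();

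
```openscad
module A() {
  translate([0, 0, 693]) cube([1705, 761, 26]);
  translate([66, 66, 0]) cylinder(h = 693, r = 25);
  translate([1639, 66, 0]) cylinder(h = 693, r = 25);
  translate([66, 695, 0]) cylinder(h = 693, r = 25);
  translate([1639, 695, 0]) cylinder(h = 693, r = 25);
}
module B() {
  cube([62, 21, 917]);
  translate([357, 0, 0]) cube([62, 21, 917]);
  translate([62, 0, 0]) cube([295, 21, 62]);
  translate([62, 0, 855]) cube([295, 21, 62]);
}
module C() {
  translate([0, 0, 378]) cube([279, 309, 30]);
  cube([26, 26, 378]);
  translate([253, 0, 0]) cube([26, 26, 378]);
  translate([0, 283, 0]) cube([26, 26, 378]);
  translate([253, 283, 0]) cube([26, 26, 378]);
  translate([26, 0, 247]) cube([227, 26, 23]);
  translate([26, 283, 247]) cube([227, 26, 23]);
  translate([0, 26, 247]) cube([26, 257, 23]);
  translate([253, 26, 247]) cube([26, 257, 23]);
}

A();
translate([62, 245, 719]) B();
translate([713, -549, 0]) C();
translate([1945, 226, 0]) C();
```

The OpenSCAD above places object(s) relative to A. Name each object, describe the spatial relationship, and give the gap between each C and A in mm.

A is a table. B is a picture frame. C is a stool. The picture frame is on top of the table. Two stools sit around the table at the −y, +x sides. The gap between each stool and the table is 240 mm.

Each stool's nearest face is 240 mm from the table's bounding box.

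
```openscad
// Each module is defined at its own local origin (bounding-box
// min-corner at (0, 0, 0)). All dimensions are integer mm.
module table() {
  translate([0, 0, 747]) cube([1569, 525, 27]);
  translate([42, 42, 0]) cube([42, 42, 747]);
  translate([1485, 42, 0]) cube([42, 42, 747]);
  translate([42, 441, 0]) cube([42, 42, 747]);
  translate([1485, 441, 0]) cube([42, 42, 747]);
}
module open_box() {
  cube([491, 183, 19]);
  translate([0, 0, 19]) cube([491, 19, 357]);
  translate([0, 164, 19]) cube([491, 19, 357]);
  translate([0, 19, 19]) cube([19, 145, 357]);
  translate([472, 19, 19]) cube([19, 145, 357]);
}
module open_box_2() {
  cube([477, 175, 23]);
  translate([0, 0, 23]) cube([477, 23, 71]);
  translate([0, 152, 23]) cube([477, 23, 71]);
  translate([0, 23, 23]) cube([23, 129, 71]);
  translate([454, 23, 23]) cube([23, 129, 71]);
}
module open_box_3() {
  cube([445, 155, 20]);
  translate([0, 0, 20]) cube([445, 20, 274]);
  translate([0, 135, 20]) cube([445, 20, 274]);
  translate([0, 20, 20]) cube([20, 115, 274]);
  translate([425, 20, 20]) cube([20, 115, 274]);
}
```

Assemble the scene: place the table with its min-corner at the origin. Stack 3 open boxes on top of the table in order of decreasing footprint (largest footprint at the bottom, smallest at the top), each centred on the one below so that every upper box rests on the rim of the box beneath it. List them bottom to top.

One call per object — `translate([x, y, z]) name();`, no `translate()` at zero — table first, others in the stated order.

table();
translate([539, 171, 774]) open_box();
translate([546, 175, 1150]) open_box_2();
translate([562, 185, 1244]) open_box_3();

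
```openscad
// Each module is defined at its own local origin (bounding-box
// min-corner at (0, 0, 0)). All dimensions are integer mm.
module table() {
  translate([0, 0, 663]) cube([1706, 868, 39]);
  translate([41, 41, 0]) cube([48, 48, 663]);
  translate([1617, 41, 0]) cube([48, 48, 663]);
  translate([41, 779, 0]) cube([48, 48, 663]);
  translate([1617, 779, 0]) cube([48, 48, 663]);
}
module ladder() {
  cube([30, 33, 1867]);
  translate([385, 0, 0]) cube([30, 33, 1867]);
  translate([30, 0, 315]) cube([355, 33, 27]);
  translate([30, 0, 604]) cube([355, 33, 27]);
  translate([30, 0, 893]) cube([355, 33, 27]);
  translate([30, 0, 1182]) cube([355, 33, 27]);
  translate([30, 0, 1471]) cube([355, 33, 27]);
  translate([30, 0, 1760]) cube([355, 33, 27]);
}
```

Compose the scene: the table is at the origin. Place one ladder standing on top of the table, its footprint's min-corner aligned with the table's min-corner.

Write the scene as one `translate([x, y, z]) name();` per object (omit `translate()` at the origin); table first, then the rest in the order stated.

table();
translate([0, 0, 702]) ladder();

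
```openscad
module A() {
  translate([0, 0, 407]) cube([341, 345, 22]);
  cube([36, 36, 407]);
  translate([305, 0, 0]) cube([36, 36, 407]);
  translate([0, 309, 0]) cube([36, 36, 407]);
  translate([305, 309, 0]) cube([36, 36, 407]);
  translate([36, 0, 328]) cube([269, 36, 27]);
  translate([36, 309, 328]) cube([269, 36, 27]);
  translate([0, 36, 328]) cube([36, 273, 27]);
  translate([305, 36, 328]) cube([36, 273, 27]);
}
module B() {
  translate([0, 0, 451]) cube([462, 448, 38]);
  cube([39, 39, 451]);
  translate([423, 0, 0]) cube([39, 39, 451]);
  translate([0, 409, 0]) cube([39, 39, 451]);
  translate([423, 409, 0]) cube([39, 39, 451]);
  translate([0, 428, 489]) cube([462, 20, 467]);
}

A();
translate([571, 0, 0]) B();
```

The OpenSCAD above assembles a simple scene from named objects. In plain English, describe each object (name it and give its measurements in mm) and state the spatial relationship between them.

A is a simple wooden stool: a rectangular seat 341 mm (x) by 345 mm (y), 22 mm thick, top face at z = 429 mm, on four square legs, each 36×36 mm in cross-section. The legs rest on z = 0, each flush with a corner of the seat. Four stretchers, 36 mm wide and 27 mm tall, connect adjacent legs with their undersides at z = 328 mm, each running between the inner faces of the legs it joins and aligned with the legs' outer faces on the other axis.

B is a chair: 462×448 mm seat, 38 mm thick, top at z = 489 mm, on four 39 mm square corner legs flush with the seat edges. A 20 mm thick backrest slab spans the full seat width, extending 467 mm above the seat top, its back face flush with the seat's +y edge.

The chair is on the floor beside the stool on its +x side.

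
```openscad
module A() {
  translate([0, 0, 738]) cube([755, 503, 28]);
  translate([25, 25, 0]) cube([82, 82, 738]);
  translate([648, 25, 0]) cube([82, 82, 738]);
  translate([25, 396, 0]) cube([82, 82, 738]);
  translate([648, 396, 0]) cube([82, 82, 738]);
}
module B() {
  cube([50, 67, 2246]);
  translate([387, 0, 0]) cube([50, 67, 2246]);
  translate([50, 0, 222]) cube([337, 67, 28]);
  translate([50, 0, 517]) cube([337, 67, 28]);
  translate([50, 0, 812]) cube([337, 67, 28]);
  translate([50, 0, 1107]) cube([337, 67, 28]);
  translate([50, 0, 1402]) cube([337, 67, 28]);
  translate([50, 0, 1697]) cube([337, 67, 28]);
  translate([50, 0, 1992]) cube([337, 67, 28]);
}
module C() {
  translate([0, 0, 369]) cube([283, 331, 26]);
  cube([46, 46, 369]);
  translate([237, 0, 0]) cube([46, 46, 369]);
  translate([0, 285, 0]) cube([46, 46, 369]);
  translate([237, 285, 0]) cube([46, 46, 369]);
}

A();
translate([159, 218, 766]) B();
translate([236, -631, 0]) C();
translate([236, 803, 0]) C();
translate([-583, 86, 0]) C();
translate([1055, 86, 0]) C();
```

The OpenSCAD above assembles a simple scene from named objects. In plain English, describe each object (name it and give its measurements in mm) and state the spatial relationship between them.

A is a table with a 755×503 mm rectangular top, 28 mm thick, top surface at z = 766 mm, supported by four 82×82 mm square legs, each inset 25 mm from the nearest pair of top edges, running from the floor.

B is a straight ladder. Two 50×67 mm vertical rails, 2246 mm tall, stand 437 mm apart (outside-to-outside) with their front faces coplanar on the −y side. 7 rungs, each 67 mm deep and 28 mm tall, span between the inner faces of the rails, front faces flush with the rails. The lowest rung's underside is at z = 222 mm and rungs are spaced 295 mm apart (underside to underside).

C is a simple wooden stool: a rectangular seat 283 mm (x) by 331 mm (y), 26 mm thick, top face at z = 395 mm, on four square legs, each 46×46 mm in cross-section. The legs rest on z = 0, each flush with a corner of the seat.

The ladder is on top of the table, centred. Four stools sit around the table at the −y, +y, −x, +x sides.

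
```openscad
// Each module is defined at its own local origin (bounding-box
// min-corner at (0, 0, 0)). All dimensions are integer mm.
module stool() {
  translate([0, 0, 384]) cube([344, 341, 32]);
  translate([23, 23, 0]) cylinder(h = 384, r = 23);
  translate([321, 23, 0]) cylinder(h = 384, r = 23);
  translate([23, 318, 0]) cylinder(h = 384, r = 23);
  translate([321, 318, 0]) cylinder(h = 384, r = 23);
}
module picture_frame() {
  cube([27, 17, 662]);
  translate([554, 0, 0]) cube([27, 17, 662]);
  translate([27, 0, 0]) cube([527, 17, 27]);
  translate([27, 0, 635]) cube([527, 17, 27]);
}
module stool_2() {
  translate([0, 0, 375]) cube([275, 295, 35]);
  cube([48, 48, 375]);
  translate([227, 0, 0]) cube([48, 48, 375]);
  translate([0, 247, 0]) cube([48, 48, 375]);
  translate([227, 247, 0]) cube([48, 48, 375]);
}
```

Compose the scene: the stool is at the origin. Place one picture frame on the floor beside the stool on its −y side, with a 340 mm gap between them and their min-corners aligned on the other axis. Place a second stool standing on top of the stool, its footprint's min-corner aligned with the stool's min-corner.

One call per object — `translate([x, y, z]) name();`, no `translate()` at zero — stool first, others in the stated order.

stool();
translate([0, -357, 0]) picture_frame();
translate([0, 0, 416]) stool_2();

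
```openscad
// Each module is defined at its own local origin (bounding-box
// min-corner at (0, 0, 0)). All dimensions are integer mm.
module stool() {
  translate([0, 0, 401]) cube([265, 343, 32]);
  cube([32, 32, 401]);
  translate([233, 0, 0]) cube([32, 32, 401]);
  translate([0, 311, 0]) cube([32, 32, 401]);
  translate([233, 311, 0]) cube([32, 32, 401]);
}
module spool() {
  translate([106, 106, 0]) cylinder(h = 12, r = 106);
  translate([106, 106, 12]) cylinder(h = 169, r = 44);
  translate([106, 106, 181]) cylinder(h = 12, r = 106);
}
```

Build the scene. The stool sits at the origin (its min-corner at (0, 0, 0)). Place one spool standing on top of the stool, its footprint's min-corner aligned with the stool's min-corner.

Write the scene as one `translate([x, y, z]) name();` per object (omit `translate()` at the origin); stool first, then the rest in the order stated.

stool();
translate([0, 0, 433]) spool();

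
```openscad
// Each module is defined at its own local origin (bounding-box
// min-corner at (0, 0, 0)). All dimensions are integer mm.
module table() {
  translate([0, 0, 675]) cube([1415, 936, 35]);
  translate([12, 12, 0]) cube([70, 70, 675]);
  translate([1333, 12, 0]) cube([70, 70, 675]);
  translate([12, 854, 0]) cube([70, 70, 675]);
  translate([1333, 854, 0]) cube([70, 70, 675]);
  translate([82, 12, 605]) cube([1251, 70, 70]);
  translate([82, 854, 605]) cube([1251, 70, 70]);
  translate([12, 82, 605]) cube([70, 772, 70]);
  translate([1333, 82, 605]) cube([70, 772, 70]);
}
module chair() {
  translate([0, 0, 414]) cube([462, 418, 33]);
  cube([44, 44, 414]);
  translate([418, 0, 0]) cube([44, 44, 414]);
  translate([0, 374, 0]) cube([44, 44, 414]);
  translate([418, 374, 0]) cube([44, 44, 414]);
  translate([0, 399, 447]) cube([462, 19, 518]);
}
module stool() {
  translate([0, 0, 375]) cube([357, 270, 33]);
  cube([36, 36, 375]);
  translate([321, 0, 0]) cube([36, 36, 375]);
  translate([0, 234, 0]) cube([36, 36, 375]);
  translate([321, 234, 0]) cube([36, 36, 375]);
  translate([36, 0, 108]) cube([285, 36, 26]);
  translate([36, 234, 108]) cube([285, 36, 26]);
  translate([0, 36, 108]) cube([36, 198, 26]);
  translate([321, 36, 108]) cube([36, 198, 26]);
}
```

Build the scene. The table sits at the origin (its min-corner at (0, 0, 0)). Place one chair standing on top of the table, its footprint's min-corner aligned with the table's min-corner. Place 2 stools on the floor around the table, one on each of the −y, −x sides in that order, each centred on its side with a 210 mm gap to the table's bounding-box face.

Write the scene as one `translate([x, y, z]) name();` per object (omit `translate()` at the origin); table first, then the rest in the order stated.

table();
translate([0, 0, 710]) chair();
translate([529, -480, 0]) stool();
translate([-567, 333, 0]) stool();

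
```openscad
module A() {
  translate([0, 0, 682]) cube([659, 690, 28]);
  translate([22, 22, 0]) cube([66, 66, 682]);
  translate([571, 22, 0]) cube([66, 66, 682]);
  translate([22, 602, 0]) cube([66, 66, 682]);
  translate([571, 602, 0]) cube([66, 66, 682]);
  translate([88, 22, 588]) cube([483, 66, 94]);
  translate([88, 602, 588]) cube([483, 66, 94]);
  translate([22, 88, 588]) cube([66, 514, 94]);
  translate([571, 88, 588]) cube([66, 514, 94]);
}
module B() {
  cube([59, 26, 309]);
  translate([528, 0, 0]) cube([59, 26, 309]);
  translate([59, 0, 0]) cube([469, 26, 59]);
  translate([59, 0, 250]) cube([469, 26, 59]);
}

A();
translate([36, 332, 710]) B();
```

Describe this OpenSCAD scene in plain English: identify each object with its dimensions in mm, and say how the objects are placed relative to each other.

A is a table: top 659 mm (x) × 690 mm (y), 28 mm thick, upper face at z = 710 mm, on four 66×66 mm square legs, each inset 22 mm from the nearest pair of top edges, running from z = 0 to the bottom of the top. Four apron rails, 66 mm thick and 94 mm tall, run between adjacent legs with their top edges flush with the underside of the top and their outer faces flush with the legs' outer faces.

B is a picture frame with a 469×191 mm rectangular opening (x by z) and a uniform 59 mm border on every side. Frame depth is 26 mm along y. It is built from two vertical stiles running the full outside height and two horizontal rails spanning the gap between the stiles.

The picture frame is on top of the table, centred.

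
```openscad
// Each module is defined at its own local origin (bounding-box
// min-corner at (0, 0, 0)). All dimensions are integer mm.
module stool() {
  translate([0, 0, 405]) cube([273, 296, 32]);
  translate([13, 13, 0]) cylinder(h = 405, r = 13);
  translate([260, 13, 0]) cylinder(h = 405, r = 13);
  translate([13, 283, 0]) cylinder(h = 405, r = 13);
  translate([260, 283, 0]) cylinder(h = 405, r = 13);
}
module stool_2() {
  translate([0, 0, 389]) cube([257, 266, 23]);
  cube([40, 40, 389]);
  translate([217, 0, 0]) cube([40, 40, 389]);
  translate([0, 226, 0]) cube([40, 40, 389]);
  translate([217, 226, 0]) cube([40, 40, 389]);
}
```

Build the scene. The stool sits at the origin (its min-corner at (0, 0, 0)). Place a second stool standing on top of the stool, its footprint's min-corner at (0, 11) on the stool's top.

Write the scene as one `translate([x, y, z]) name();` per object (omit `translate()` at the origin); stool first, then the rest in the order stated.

stool();
translate([0, 11, 437]) stool_2();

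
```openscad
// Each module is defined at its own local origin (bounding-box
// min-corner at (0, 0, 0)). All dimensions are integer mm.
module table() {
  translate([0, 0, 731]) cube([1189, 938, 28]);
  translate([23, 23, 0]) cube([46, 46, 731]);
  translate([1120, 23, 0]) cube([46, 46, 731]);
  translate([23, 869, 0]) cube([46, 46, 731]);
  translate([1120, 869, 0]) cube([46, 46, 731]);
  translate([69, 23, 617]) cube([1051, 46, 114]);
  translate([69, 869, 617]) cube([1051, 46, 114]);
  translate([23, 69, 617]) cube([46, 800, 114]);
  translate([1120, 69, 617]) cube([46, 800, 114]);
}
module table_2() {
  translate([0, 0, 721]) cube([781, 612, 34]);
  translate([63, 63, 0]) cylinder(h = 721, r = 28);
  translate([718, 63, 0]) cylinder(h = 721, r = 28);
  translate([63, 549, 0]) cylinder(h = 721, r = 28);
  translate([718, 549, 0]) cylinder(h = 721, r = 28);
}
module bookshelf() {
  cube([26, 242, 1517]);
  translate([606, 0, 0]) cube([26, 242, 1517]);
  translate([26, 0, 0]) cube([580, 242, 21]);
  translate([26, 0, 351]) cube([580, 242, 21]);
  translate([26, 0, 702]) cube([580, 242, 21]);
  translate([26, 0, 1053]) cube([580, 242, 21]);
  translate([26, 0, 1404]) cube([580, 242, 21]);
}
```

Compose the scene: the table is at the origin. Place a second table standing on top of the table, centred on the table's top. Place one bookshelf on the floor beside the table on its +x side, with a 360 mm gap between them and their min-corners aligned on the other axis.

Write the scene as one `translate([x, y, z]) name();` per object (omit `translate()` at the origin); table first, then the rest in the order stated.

table();
translate([204, 163, 759]) table_2();
translate([1549, 0, 0]) bookshelf();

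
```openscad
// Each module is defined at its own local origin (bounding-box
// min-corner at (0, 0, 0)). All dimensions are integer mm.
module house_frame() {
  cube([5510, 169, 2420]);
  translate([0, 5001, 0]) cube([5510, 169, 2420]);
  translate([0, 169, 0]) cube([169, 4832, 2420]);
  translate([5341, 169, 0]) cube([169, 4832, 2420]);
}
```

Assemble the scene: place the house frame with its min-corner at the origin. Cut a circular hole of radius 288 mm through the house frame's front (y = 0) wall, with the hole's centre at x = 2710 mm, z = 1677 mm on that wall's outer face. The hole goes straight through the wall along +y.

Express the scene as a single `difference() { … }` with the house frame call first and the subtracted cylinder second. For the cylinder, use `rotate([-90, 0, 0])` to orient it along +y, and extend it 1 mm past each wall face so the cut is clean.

difference() {
  house_frame();
  translate([2710, -1, 1677]) rotate([-90, 0, 0]) cylinder(h = 171, r = 288);
}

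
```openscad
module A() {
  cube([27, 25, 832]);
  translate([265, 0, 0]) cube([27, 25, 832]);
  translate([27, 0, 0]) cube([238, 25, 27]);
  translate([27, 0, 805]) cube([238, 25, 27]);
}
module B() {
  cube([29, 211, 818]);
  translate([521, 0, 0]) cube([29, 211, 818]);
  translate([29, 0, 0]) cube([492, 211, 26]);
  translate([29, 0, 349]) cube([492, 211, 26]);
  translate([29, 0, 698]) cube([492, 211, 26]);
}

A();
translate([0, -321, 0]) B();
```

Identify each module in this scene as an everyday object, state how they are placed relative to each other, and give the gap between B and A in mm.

The bookshelf's nearest face is 110 mm from the picture frame's −y face.

A is a picture frame. B is a bookshelf. The bookshelf is on the floor beside the picture frame on its −y side. The gap between the bookshelf and the picture frame is 110 mm.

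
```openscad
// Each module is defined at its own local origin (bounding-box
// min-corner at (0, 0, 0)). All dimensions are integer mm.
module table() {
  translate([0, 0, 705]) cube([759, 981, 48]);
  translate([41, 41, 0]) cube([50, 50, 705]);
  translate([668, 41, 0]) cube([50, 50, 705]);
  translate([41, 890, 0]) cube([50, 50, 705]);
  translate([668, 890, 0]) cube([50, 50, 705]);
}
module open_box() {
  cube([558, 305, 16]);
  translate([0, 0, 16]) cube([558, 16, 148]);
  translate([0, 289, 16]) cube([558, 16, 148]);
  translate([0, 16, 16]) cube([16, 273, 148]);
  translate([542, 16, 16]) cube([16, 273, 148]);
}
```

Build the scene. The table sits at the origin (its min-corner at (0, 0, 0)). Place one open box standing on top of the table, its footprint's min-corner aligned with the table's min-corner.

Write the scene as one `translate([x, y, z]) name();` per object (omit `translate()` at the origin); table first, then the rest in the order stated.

table();
translate([0, 0, 753]) open_box();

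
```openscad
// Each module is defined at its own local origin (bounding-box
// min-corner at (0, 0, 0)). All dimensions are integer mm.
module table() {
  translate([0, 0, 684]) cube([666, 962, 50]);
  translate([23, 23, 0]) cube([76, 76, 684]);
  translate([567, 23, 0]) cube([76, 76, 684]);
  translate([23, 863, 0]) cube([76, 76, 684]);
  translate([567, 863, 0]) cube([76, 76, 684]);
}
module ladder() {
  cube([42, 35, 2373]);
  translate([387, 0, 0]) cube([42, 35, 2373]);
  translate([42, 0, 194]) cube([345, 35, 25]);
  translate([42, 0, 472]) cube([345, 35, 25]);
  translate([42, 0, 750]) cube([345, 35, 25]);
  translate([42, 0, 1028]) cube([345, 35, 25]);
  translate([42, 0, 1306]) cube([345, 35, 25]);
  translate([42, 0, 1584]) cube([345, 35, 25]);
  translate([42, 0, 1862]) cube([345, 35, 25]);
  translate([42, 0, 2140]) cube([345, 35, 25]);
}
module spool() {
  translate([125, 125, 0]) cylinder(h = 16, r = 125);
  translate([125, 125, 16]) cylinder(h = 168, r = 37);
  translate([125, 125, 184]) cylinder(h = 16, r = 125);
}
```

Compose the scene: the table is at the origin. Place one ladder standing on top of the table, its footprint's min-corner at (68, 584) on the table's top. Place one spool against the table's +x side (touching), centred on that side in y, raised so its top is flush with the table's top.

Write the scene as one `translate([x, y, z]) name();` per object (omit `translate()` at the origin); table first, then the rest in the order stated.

table();
translate([68, 584, 734]) ladder();
translate([666, 356, 534]) spool();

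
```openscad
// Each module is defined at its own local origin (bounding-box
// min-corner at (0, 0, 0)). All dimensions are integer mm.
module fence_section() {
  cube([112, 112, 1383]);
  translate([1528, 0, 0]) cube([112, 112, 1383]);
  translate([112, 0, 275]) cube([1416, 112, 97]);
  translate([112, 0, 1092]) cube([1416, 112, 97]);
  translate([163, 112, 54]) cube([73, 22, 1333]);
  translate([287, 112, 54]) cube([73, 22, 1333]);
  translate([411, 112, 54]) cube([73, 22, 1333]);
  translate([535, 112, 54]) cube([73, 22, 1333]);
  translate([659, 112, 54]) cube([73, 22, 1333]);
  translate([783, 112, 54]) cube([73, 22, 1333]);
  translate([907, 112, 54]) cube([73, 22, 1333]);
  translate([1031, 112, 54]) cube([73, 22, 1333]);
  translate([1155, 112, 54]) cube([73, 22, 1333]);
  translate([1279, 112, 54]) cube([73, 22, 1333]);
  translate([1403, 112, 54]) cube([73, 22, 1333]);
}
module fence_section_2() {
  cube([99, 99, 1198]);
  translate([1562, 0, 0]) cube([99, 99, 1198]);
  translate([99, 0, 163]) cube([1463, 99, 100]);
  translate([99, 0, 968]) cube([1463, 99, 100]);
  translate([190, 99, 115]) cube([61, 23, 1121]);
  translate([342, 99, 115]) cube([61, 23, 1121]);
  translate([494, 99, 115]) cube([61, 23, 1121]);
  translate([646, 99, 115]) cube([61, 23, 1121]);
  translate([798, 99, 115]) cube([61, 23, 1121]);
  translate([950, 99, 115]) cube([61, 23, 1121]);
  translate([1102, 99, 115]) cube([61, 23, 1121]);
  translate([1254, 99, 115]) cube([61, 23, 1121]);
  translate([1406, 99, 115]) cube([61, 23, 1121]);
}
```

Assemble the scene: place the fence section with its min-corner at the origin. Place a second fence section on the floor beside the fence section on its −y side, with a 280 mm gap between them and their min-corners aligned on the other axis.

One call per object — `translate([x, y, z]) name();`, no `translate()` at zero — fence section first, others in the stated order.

fence_section();
translate([0, -402, 0]) fence_section_2();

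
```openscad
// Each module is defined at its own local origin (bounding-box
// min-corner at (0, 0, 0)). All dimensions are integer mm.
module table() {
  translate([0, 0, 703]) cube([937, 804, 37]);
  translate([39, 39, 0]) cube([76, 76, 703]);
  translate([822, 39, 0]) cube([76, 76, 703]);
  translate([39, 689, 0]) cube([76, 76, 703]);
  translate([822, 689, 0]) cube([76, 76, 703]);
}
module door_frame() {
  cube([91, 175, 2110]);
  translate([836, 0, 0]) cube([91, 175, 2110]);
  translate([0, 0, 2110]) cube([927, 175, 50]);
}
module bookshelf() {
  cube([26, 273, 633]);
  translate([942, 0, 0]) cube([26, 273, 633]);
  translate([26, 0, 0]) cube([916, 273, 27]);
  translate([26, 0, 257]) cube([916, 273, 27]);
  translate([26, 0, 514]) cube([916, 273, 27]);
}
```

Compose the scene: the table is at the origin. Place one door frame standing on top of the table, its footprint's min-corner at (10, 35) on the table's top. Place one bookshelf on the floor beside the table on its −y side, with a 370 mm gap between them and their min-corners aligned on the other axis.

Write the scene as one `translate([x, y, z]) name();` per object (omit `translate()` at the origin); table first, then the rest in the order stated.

table();
translate([10, 35, 740]) door_frame();
translate([0, -643, 0]) bookshelf();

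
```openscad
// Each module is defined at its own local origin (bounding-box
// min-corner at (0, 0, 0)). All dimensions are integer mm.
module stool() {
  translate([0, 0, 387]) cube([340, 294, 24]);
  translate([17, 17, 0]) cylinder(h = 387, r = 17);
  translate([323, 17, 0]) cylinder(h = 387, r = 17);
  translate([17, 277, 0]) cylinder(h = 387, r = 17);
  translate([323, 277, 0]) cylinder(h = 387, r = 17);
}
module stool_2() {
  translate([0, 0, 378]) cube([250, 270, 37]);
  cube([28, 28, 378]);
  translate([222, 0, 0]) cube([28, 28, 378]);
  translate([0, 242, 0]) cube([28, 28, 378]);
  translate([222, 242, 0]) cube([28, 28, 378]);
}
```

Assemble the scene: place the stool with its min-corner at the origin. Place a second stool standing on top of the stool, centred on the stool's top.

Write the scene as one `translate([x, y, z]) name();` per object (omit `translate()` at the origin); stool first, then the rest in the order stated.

stool();
translate([45, 12, 411]) stool_2();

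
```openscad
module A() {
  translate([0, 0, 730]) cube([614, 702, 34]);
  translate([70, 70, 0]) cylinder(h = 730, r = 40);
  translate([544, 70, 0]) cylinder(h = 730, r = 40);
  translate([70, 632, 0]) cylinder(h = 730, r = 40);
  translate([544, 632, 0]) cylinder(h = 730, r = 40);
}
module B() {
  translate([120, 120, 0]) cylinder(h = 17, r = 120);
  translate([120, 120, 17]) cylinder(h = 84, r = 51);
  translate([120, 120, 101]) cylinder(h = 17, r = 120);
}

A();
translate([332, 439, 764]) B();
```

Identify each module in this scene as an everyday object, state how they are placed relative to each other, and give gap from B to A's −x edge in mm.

The spool's min-x is at 332; the table's min-x is 0; gap = 332 mm.

A is a table. B is a spool. The spool is on top of the table. The gap from the spool to the table's −x edge is 332 mm.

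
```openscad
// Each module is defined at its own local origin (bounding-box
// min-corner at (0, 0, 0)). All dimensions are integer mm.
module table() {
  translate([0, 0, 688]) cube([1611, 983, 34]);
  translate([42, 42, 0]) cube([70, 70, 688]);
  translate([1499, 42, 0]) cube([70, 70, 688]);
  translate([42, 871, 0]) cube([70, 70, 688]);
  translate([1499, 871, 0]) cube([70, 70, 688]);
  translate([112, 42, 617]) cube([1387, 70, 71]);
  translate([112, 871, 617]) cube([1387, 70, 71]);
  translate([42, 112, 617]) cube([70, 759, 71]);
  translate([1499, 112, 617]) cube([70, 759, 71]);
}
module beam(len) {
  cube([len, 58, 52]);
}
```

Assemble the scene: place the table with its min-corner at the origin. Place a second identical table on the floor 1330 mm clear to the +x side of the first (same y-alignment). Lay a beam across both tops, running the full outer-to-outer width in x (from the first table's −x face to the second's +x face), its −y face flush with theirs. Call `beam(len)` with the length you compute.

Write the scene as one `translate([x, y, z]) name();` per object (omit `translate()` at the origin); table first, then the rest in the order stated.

table();
translate([2941, 0, 0]) table();
translate([0, 0, 722]) beam(4552);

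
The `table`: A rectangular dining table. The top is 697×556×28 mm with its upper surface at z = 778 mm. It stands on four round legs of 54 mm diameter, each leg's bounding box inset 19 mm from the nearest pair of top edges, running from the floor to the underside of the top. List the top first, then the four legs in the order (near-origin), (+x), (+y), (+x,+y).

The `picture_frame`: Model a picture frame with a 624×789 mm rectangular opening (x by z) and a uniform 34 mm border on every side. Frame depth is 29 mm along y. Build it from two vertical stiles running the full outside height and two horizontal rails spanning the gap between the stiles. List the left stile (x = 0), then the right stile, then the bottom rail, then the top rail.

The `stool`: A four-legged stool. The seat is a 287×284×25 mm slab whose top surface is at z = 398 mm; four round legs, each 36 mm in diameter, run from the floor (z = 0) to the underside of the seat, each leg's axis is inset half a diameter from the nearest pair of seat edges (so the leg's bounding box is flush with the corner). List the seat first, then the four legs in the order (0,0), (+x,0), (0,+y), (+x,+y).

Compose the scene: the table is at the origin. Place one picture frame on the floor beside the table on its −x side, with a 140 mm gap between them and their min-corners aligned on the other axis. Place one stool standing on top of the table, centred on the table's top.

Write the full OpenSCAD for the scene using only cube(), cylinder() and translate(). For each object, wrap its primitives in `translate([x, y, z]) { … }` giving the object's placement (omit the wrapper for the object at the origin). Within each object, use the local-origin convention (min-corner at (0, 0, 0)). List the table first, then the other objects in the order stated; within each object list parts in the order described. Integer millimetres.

translate([0, 0, 750]) cube([697, 556, 28]);
translate([46, 46, 0]) cylinder(h = 750, r = 27);
translate([651, 46, 0]) cylinder(h = 750, r = 27);
translate([46, 510, 0]) cylinder(h = 750, r = 27);
translate([651, 510, 0]) cylinder(h = 750, r = 27);
translate([-832, 0, 0]) {
  cube([34, 29, 857]);
  translate([658, 0, 0]) cube([34, 29, 857]);
  translate([34, 0, 0]) cube([624, 29, 34]);
  translate([34, 0, 823]) cube([624, 29, 34]);
}
translate([205, 136, 778]) {
  translate([0, 0, 373]) cube([287, 284, 25]);
  translate([18, 18, 0]) cylinder(h = 373, r = 18);
  translate([269, 18, 0]) cylinder(h = 373, r = 18);
  translate([18, 266, 0]) cylinder(h = 373, r = 18);
  translate([269, 266, 0]) cylinder(h = 373, r = 18);
}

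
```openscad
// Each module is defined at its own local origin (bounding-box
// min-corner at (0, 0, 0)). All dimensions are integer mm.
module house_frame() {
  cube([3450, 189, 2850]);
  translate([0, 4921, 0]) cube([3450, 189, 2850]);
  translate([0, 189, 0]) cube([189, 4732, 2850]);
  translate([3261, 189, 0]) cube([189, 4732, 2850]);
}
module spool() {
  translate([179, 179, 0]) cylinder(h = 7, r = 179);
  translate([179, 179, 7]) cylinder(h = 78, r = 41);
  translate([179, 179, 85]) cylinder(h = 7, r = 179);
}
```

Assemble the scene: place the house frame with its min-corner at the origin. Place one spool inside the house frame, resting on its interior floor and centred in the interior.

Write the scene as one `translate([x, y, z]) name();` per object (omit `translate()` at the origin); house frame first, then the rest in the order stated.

house_frame();
translate([1546, 2376, 0]) spool();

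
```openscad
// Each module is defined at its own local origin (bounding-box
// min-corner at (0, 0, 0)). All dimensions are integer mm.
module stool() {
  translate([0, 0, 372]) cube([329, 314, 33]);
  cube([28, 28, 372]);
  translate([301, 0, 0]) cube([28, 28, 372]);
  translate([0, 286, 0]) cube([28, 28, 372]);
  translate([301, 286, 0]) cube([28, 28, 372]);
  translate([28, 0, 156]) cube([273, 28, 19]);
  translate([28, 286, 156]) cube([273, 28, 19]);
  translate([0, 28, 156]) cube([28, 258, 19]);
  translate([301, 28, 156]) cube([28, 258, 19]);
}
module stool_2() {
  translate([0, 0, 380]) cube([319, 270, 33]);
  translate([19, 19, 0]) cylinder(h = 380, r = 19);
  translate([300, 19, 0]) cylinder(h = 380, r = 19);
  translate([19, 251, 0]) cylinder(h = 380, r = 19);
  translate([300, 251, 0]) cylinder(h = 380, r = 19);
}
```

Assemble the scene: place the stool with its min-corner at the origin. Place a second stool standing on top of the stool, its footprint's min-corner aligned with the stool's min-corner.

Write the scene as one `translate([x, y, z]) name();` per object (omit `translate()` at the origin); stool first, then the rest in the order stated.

stool();
translate([0, 0, 405]) stool_2();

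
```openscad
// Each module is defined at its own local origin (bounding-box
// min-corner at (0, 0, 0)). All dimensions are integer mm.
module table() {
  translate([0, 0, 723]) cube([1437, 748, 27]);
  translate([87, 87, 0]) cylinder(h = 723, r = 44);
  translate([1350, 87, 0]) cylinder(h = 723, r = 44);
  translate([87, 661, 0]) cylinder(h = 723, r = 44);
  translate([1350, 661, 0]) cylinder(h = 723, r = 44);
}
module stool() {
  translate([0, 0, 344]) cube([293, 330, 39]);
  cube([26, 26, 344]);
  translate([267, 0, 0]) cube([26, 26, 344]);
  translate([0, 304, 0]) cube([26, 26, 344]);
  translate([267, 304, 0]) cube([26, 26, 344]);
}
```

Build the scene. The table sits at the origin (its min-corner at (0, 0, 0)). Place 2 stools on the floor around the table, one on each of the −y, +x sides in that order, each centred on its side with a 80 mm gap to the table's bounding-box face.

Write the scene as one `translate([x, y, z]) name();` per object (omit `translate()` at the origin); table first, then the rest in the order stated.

table();
translate([572, -410, 0]) stool();
translate([1517, 209, 0]) stool();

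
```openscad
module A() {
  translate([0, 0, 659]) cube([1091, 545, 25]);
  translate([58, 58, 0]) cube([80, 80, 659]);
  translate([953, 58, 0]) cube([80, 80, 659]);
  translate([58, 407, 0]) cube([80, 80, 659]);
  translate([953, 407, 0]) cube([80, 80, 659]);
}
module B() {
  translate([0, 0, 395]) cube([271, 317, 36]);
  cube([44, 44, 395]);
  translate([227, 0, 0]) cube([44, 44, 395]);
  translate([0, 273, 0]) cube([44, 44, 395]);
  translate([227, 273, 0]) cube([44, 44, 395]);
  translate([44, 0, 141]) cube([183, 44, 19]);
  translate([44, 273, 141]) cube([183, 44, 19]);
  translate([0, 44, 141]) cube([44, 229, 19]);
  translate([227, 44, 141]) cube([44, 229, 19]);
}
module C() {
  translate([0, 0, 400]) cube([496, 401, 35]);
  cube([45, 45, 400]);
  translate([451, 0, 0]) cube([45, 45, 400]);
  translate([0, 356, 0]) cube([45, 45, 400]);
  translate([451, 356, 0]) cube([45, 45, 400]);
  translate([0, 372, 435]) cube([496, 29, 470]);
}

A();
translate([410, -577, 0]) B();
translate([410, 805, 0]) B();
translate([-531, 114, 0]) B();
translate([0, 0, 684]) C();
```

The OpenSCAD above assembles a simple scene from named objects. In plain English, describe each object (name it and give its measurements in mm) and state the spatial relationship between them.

A is a table with a 1091×545 mm rectangular top, 25 mm thick, top surface at z = 684 mm, supported by four 80×80 mm square legs, each inset 58 mm from the nearest pair of top edges, running from the floor.

B is a four-legged stool. The seat is 271×317 mm, 36 mm thick, top at z = 431 mm. It stands on four square legs, each 44×44 mm in cross-section, from z = 0 to the seat underside, each flush with a corner of the seat. Four stretchers, 44 mm wide and 19 mm tall, connect adjacent legs with their undersides at z = 141 mm, each running between the inner faces of the legs it joins and aligned with the legs' outer faces on the other axis.

C is a chair. The seat is a 496×401×35 mm slab with its top at z = 435 mm, on four 45×45 mm corner legs (flush with the seat edges, standing on z = 0). A flat backrest 29 mm thick, 470 mm tall, spans the full seat width and rises from the seat top along its +y edge, rear face flush with the rear of the seat.

Three stools sit around the table at the −y, +y, −x sides. The chair is on top of the table.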